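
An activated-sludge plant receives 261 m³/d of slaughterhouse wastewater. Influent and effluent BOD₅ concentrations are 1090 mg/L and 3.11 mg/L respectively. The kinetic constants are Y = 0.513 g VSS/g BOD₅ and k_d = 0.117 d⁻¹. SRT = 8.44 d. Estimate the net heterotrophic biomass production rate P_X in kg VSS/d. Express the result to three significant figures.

Correct the yield for decay: Y_obs = Y/(1 + k_d θ_c) = 0.513 / (1 + 0.117 × 8.44) = 0.513 / 1.987 = 0.2581.
Q·(S₀ − S) = 261 × (1090 − 3.11) × 10⁻³ = 283.7 kg/d removed.
P_X = Y_obs · Q(S₀ − S) = 0.2581 × 283.7 = 73.22 kg VSS/d.

P_X ≈ 73.2 kg VSS/d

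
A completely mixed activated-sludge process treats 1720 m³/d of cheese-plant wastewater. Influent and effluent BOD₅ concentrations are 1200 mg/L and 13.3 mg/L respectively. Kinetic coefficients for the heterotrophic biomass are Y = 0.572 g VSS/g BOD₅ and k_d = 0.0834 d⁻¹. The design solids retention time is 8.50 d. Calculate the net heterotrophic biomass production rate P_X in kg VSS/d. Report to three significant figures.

Observed yield with endogenous decay: Y_obs = Y / (1 + k_d·θ_c) = 0.572 / (1 + 0.0834 × 8.50) = 0.572 / 1.709 = 0.3347 g VSS/g BOD₅.
ΔS = 1200 − 13.3 = 1187 mg/L, so the substrate removal rate is 1720 × 1187/1000 = 2041 kg BOD₅/d.
P_X = Y_obs · Q(S₀ − S) = 0.3347 × 2041 = 683.2 kg VSS/d.

P_X ≈ 683 kg VSS/d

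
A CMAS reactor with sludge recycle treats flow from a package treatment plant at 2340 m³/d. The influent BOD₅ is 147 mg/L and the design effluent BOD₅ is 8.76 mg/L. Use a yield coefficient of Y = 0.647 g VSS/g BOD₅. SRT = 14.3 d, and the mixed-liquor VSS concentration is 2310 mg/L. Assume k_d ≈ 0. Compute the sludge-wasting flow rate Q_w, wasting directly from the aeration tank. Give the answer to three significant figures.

Q_w ≈ 90.6 m³/d

Biomass mass balance (decay neglected): V·X = Y·Q·(S₀ − S)·θ_c, so V = 0.647 × 2340 × (147 − 8.76) × 14.3 / 2310 = 1296 m³.
Wasting from the aeration tank: Q_w = V / θ_c = 1296 / 14.3 = 90.60 m³/d.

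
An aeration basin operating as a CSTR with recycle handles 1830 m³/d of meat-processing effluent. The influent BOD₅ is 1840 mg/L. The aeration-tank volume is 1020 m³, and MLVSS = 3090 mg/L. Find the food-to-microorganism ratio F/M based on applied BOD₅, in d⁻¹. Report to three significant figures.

F/M ≈ 1.07 d⁻¹

F/M = Q·S₀ / (V·X) = 1830 × 1840 / (1020 × 3090) = 1.068 g BOD₅·(g VSS·d)⁻¹.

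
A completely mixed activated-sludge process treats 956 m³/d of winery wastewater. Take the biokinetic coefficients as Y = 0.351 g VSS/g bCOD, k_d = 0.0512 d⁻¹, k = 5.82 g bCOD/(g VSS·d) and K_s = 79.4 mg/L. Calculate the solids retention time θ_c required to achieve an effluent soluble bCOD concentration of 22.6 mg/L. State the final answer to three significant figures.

From 1/θ_c = Y·k·S/(K_s + S) − k_d: Y·k·S/(K_s+S) = 0.351 × 5.82 × 22.6 / (79.4 + 22.6) = 0.4526 d⁻¹.
θ_c = 1/(μ − k_d) = 1/(0.4526 − 0.0512) = 1/0.4014 = 2.491 d.

θ_c ≈ 2.49 d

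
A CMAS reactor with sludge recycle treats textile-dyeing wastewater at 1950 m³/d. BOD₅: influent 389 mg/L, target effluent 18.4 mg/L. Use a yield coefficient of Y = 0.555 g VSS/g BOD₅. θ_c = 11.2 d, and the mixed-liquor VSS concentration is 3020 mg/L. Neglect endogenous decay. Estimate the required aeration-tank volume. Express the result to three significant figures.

Biomass mass balance (decay neglected): V·X = Y·Q·(S₀ − S)·θ_c, so V = 0.555 × 1950 × (389 − 18.4) × 11.2 / 3020 = 1487 m³.

V ≈ 1490 m³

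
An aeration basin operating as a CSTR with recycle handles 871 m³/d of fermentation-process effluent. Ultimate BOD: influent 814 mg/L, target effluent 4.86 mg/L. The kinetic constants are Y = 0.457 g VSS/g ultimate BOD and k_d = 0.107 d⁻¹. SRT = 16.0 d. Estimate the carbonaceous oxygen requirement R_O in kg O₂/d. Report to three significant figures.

R_O ≈ 536 kg O₂/d

Correct the yield for decay: Y_obs = Y/(1 + k_d θ_c) = 0.457 / (1 + 0.107 × 16.0) = 0.457 / 2.712 = 0.1685.
Mass of ultimate BOD removed per day: Q(S₀ − S) = 871 × 809.1 g/m³ = 704.8 kg/d.
Net sludge production P_X = 0.1685 × 704.8 = 118.8 kg VSS/d.
R_O = Q·ΔS − 1.42 P_X = 704.8 − 168.6 = 536.1 kg O₂/d.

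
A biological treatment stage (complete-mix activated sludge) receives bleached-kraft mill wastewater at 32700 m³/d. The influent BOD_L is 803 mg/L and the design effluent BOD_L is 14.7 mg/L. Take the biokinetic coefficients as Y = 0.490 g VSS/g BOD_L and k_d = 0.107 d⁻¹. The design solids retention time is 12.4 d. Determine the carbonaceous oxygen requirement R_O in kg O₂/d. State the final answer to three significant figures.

The observed yield is Y_obs = Y/(1 + k_d·θ_c) = 0.490 / (1 + 0.107 × 12.4) = 0.490 / 2.327 = 0.2106 g VSS per g BOD_L removed.
Q·(S₀ − S) = 32700 × (803 − 14.7) × 10⁻³ = 25777 kg/d removed.
Biomass synthesised: P_X = Y_obs × 25777 = 5428 kg VSS/d.
R_O = Q·(S₀ − S) − 1.42·P_X = 25777 − 1.42 × 5428 = 18069 kg O₂/d.

R_O ≈ 18100 kg O₂/d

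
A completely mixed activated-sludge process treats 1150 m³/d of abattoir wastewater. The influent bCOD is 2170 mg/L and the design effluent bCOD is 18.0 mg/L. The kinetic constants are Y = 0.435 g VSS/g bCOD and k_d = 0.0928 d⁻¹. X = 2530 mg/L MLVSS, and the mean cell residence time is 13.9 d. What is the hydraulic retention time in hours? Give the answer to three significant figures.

From the SRT design equation V = Y Q (S₀−S) θ_c / [X (1 + k_d θ_c)] = 0.435 × 1150 × (2170 − 18.0) × 13.9 / [2530 × (1 + 0.0928 × 13.9)] = 1.5×10^7 / 5793 = 2583 m³.
HRT = V/Q = 2583 m³ / 1150 m³·d⁻¹ = 2.246 d × 24 = 53.90 h.

τ ≈ 53.9 h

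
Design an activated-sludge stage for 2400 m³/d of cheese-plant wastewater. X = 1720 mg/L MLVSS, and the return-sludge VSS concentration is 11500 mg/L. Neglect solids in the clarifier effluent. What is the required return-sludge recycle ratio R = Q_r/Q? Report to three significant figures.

R ≈ 0.176

R = Q_r/Q = X/(X_r − X) = 1720 / (11500 − 1720) = 0.1759.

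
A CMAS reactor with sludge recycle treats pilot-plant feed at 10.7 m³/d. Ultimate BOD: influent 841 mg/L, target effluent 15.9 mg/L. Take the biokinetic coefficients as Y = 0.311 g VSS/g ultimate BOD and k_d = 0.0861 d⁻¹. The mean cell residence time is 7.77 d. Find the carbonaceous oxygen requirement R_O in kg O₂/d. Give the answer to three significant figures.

Y_obs = Y / (1 + k_d θ_c) = 0.311 / (1 + 0.0861 × 7.77) = 0.311 / 1.669 = 0.1863.
Mass of ultimate BOD removed per day: Q(S₀ − S) = 10.7 × 825.1 g/m³ = 8.829 kg/d.
P_X = Y_obs·Q·(S₀ − S) = 0.1863 × 8.829 = 1.645 kg VSS/d.
Carbonaceous O₂ demand = substrate oxidised − cell-mass equivalent = 8.829 − 1.42 × 1.645 = 6.493 kg O₂/d.

R_O ≈ 6.49 kg O₂/d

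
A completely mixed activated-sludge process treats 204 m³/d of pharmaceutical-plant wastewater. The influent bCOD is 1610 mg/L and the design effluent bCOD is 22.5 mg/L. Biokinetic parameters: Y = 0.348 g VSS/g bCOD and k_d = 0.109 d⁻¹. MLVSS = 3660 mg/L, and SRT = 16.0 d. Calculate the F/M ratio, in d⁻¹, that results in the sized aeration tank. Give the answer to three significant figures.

Steady-state biomass mass balance: V·X·(1 + k_d·θ_c) = Y·Q·(S₀ − S)·θ_c, so V = 0.348 × 204 × (1610 − 22.5) × 16.0 / [3660 × (1 + 0.109 × 16.0)] = 1.8×10^6 / 10043 = 179.5 m³.
Food-to-microorganism ratio F/M = Q S₀ / (V X) = 204 × 1610 / (179.5 × 3660) = 0.4998 d⁻¹.

F/M ≈ 0.500 d⁻¹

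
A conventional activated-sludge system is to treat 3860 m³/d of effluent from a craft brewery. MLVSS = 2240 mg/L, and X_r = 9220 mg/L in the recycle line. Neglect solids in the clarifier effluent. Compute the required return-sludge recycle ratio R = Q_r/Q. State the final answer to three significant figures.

R = Q_r/Q = X/(X_r − X) = 2240 / (9220 − 2240) = 0.3209.

R ≈ 0.321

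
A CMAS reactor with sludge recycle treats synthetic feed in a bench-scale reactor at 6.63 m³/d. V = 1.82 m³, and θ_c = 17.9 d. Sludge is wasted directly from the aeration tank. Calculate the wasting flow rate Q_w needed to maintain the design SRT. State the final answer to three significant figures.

For wasting at MLVSS concentration, Q_w = V/θ_c = 1.820/17.9 = 0.1017 m³/d.

Q_w ≈ 0.102 m³/d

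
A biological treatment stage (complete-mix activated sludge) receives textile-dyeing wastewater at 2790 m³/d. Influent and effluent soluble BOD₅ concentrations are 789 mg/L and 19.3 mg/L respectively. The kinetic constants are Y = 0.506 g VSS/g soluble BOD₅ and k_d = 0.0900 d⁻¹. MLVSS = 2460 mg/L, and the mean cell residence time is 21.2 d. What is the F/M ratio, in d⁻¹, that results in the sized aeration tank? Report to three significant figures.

From the SRT design equation V = Y Q (S₀−S) θ_c / [X (1 + k_d θ_c)] = 0.506 × 2790 × (789 − 19.3) × 21.2 / [2460 × (1 + 0.0900 × 21.2)] = 2.3×10^7 / 7154 = 3220 m³.
Food-to-microorganism ratio F/M = Q S₀ / (V X) = 2790 × 789 / (3220 × 2460) = 0.2779 d⁻¹.

F/M ≈ 0.278 d⁻¹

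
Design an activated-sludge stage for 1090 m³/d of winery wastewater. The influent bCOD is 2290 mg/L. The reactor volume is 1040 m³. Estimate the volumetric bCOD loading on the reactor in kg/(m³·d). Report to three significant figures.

Applied bCOD load per unit volume = Q·S₀/V = (1090 × 2290/1000)/1040 = 2.400 kg bCOD·m⁻³·d⁻¹.

L_v ≈ 2.40 kg bCOD/(m³·d)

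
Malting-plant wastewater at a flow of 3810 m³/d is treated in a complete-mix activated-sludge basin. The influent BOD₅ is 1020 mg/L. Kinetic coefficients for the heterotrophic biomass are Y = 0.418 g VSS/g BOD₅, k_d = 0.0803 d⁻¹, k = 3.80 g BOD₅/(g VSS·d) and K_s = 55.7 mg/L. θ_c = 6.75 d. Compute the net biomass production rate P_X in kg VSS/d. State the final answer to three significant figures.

From the Monod/SRT balance for a CMAS, S = K_s·(1+k_d θ_c)/[θ_c·(Y k − k_d) − 1] = 55.7 × (1 + 0.0803 × 6.75) / [6.75 × (0.418 × 3.80 − 0.0803) − 1] = 85.89 / 9.180 = 9.357 mg/L.
The observed yield is Y_obs = Y/(1 + k_d·θ_c) = 0.418 / (1 + 0.0803 × 6.75) = 0.418 / 1.542 = 0.2711 g VSS per g BOD₅ removed.
Q·(S₀ − S) = 3810 × (1020 − 9.36) × 10⁻³ = 3851 kg/d removed.
Net biomass production P_X = Y_obs × Q·(S₀ − S) = 0.2711 × 3851 = 1044 kg VSS/d.

P_X ≈ 1040 kg VSS/d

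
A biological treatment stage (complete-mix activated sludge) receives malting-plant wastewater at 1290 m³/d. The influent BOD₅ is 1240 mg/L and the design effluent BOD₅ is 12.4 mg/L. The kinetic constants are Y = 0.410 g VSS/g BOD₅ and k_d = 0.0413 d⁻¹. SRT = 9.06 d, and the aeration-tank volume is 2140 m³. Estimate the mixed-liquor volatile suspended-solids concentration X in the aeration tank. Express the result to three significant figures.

X ≈ 2000 mg/L

X = Y·Q·ΔS·θ_c / [V·(1 + k_d θ_c)] = 0.410 × 1290 × (1240 − 12.4) × 9.06 / [2140 × (1 + 0.0413 × 9.06)] = 2000 mg/L.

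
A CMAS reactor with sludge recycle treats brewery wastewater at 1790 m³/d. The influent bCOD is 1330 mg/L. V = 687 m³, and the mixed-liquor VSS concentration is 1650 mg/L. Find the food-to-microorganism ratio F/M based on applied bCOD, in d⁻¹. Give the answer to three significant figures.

F/M = Q·S₀ / (V·X) = 1790 × 1330 / (687.0 × 1650) = 2.100 g bCOD·(g VSS·d)⁻¹.

F/M ≈ 2.10 d⁻¹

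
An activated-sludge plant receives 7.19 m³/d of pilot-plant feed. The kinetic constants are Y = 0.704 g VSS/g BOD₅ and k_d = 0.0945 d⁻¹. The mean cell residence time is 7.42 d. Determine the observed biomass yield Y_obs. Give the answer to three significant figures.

Correct the yield for decay: Y_obs = Y/(1 + k_d θ_c) = 0.704 / (1 + 0.0945 × 7.42) = 0.704 / 1.701 = 0.4138.

Y_obs ≈ 0.414 g VSS/g BOD₅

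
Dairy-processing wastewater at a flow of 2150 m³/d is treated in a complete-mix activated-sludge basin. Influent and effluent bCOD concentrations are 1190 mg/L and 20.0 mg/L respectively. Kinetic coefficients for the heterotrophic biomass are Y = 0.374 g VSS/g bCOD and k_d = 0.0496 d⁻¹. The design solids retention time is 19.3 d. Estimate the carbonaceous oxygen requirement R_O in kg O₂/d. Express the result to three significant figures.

R_O ≈ 1830 kg O₂/d

Observed yield with endogenous decay: Y_obs = Y / (1 + k_d·θ_c) = 0.374 / (1 + 0.0496 × 19.3) = 0.374 / 1.957 = 0.1911 g VSS/g bCOD.
Q·(S₀ − S) = 2150 × (1190 − 20.0) × 10⁻³ = 2516 kg/d removed.
Biomass synthesised: P_X = Y_obs × 2516 = 480.7 kg VSS/d.
Carbonaceous O₂ demand = substrate oxidised − cell-mass equivalent = 2516 − 1.42 × 480.7 = 1833 kg O₂/d.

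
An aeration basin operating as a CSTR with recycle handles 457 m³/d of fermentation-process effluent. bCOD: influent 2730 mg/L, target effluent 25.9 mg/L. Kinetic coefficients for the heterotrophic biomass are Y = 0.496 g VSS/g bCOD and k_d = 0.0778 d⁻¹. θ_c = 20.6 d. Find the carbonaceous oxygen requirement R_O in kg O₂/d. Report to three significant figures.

Observed yield with endogenous decay: Y_obs = Y / (1 + k_d·θ_c) = 0.496 / (1 + 0.0778 × 20.6) = 0.496 / 2.603 = 0.1906 g VSS/g bCOD.
Q·(S₀ − S) = 457 × (2730 − 25.9) × 10⁻³ = 1236 kg/d removed.
P_X = Y_obs·Q·(S₀ − S) = 0.1906 × 1236 = 235.5 kg VSS/d.
R_O = Q·(S₀ − S) − 1.42·P_X = 1236 − 1.42 × 235.5 = 901.4 kg O₂/d.

R_O ≈ 901 kg O₂/d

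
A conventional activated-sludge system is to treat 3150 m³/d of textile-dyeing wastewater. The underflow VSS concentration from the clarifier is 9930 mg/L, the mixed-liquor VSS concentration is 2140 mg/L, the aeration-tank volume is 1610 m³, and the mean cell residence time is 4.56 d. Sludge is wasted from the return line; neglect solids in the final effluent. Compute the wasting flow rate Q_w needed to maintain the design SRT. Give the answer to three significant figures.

θ_c = V·X/(Q_w·X_r) when wasting from the recycle, so Q_w = V·X/(θ_c·X_r) = 1610 × 2140 / (4.56 × 9930) = 76.09 m³/d.

Q_w ≈ 76.1 m³/d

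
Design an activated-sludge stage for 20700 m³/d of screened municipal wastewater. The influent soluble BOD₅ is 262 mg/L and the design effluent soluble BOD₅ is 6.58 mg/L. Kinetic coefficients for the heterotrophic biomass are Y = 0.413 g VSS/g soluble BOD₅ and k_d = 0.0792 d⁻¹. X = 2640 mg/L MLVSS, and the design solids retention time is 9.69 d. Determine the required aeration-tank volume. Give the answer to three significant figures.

V ≈ 4530 m³

From the SRT design equation V = Y Q (S₀−S) θ_c / [X (1 + k_d θ_c)] = 0.413 × 20700 × (262 − 6.58) × 9.69 / [2640 × (1 + 0.0792 × 9.69)] = 2.12×10^7 / 4666 = 4535 m³.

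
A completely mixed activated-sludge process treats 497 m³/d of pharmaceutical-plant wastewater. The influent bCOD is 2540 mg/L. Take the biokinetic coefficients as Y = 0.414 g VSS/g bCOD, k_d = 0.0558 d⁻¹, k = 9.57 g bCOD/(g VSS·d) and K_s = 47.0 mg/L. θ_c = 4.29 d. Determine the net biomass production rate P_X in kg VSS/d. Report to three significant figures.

P_X ≈ 421 kg VSS/d

For a completely mixed reactor with recycle the Lawrence–McCarty relation gives S = K_s·(1 + k_d·θ_c) / [θ_c·(Y·k − k_d) − 1] = 47.0 × (1 + 0.0558 × 4.29) / [4.29 × (0.414 × 9.57 − 0.0558) − 1] = 58.25 / 15.76 = 3.697 mg/L.
Y_obs = Y / (1 + k_d θ_c) = 0.414 / (1 + 0.0558 × 4.29) = 0.414 / 1.239 = 0.3340.
Substrate removed = Q·(S₀ − S) = 497 m³/d × (2540 − 3.70) g/m³ = 1.26×10^6 g/d = 1261 kg/d.
Net biomass production P_X = Y_obs × Q·(S₀ − S) = 0.3340 × 1261 = 421.1 kg VSS/d.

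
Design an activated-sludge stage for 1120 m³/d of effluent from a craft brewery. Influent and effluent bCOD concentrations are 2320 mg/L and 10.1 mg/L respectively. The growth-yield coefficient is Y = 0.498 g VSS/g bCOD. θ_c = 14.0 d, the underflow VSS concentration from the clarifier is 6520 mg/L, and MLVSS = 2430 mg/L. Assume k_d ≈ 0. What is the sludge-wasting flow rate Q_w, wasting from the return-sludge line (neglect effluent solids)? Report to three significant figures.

Q_w ≈ 198 m³/d

With k_d = 0 the design equation reduces to V = Y Q (S₀−S) θ_c / X = 0.498 × 1120 × (2320 − 10.1) × 14.0 / 2430 = 7423 m³.
Wasting from the return line (neglecting effluent solids): Q_w = V·X / (θ_c·X_r) = 7423 × 2430 / (14.0 × 6520) = 197.6 m³/d.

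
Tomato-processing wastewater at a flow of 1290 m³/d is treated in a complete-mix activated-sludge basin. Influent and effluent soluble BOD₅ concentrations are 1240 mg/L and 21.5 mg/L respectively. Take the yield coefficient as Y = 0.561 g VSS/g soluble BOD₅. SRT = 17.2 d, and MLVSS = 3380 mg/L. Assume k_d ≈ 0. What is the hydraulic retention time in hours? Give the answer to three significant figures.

τ ≈ 83.5 h

Biomass mass balance (decay neglected): V·X = Y·Q·(S₀ − S)·θ_c, so V = 0.561 × 1290 × (1240 − 21.5) × 17.2 / 3380 = 4487 m³.
HRT = V/Q = 4487 m³ / 1290 m³·d⁻¹ = 3.479 d × 24 = 83.49 h.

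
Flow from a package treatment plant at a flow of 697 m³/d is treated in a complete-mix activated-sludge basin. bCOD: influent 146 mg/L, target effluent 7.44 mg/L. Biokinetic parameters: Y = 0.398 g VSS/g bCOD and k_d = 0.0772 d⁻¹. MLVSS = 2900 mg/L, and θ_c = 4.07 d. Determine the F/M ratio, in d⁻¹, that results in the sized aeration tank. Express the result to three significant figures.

Steady-state biomass mass balance: V·X·(1 + k_d·θ_c) = Y·Q·(S₀ − S)·θ_c, so V = 0.398 × 697 × (146 − 7.44) × 4.07 / [2900 × (1 + 0.0772 × 4.07)] = 1.56×10^5 / 3811 = 41.05 m³.
F/M = Q·S₀ / (V·X) = 697 × 146 / (41.05 × 2900) = 0.8549 g bCOD·(g VSS·d)⁻¹.

F/M ≈ 0.855 d⁻¹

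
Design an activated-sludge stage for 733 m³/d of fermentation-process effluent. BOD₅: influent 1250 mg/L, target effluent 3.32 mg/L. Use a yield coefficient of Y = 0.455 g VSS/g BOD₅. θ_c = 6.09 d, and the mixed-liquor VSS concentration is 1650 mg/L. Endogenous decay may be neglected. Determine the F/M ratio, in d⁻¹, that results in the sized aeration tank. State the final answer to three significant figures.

F/M ≈ 0.362 d⁻¹

Biomass mass balance (decay neglected): V·X = Y·Q·(S₀ − S)·θ_c, so V = 0.455 × 733 × (1250 − 3.32) × 6.09 / 1650 = 1535 m³.
F/M = applied load / biomass = Q·S₀/(V·X) = 733 × 1250 / (1535 × 1650) = 0.3618 d⁻¹.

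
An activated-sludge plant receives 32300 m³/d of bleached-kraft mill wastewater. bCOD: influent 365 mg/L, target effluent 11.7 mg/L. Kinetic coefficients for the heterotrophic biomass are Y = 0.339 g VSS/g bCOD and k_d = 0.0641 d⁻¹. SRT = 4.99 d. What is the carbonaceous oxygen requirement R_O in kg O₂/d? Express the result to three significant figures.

Y_obs = Y / (1 + k_d θ_c) = 0.339 / (1 + 0.0641 × 4.99) = 0.339 / 1.320 = 0.2568.
Substrate removed = Q·(S₀ − S) = 32300 m³/d × (365 − 11.7) g/m³ = 1.14×10^7 g/d = 11412 kg/d.
Net sludge production P_X = 0.2568 × 11412 = 2931 kg VSS/d.
R_O = Q·(S₀ − S) − 1.42·P_X = 11412 − 1.42 × 2931 = 7250 kg O₂/d.

R_O ≈ 7250 kg O₂/d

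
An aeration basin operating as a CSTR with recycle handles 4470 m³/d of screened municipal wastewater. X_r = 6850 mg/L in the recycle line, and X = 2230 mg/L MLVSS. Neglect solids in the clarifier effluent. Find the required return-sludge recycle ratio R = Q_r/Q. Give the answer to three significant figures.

R ≈ 0.483

R = Q_r/Q = X/(X_r − X) = 2230 / (6850 − 2230) = 0.4827.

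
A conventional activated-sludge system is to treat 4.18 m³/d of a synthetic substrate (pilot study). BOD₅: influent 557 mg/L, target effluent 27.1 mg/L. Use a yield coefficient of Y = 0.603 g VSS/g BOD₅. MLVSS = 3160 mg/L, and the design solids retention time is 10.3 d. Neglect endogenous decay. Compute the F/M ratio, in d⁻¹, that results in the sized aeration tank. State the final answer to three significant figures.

Biomass mass balance (decay neglected): V·X = Y·Q·(S₀ − S)·θ_c, so V = 0.603 × 4.18 × (557 − 27.1) × 10.3 / 3160 = 4.353 m³.
F/M = applied load / biomass = Q·S₀/(V·X) = 4.18 × 557 / (4.353 × 3160) = 0.1692 d⁻¹.

F/M ≈ 0.169 d⁻¹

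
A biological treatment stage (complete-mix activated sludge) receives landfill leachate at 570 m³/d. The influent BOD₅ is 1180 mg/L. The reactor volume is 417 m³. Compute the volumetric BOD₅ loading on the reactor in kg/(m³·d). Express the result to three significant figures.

L_v ≈ 1.61 kg BOD₅/(m³·d)

Applied BOD₅ load per unit volume = Q·S₀/V = (570 × 1180/1000)/417.0 = 1.613 kg BOD₅·m⁻³·d⁻¹.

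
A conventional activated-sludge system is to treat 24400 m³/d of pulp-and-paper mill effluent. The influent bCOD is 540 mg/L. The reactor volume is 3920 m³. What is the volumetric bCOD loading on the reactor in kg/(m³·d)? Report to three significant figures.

Volumetric loading L_v = Q·S₀ / V = 24400 × 540 g/m³ / 3920 m³ = 3361 g/(m³·d) = 3.361 kg bCOD/(m³·d).

L_v ≈ 3.36 kg bCOD/(m³·d)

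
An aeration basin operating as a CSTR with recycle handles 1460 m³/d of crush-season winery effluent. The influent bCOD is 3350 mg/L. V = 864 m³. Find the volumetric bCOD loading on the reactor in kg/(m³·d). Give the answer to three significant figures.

Applied bCOD load per unit volume = Q·S₀/V = (1460 × 3350/1000)/864.0 = 5.661 kg bCOD·m⁻³·d⁻¹.

L_v ≈ 5.66 kg bCOD/(m³·d)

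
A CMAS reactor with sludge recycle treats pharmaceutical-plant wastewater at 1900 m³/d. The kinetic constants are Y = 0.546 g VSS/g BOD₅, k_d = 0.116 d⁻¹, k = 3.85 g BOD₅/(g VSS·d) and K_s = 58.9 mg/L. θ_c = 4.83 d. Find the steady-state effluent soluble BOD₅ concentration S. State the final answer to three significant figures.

S ≈ 10.7 mg/L

For a completely mixed reactor with recycle the Lawrence–McCarty relation gives S = K_s·(1 + k_d·θ_c) / [θ_c·(Y·k − k_d) − 1] = 58.9 × (1 + 0.116 × 4.83) / [4.83 × (0.546 × 3.85 − 0.116) − 1] = 91.90 / 8.593 = 10.69 mg/L.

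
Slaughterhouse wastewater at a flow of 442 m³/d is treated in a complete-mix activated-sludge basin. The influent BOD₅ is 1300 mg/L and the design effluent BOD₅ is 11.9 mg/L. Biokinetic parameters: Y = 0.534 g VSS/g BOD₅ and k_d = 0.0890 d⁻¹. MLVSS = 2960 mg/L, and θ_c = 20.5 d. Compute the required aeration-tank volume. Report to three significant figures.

Steady-state biomass mass balance: V·X·(1 + k_d·θ_c) = Y·Q·(S₀ − S)·θ_c, so V = 0.534 × 442 × (1300 − 11.9) × 20.5 / [2960 × (1 + 0.0890 × 20.5)] = 6.23×10^6 / 8361 = 745.5 m³.

V ≈ 745 m³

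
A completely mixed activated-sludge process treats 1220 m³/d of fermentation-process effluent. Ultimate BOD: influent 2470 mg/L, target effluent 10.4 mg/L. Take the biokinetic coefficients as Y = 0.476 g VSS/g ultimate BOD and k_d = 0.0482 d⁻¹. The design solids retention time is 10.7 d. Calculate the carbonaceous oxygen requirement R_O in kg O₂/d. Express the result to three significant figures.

R_O ≈ 1660 kg O₂/d

Correct the yield for decay: Y_obs = Y/(1 + k_d θ_c) = 0.476 / (1 + 0.0482 × 10.7) = 0.476 / 1.516 = 0.3140.
Q·(S₀ − S) = 1220 × (2470 − 10.4) × 10⁻³ = 3001 kg/d removed.
Net sludge production P_X = 0.3140 × 3001 = 942.3 kg VSS/d.
Carbonaceous O₂ demand = substrate oxidised − cell-mass equivalent = 3001 − 1.42 × 942.3 = 1663 kg O₂/d.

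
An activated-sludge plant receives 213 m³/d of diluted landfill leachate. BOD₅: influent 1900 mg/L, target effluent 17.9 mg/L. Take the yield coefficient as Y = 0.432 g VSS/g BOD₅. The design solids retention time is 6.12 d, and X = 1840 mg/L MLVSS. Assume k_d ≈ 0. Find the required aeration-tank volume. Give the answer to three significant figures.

With k_d = 0 the design equation reduces to V = Y Q (S₀−S) θ_c / X = 0.432 × 213 × (1900 − 17.9) × 6.12 / 1840 = 576.0 m³.

V ≈ 576 m³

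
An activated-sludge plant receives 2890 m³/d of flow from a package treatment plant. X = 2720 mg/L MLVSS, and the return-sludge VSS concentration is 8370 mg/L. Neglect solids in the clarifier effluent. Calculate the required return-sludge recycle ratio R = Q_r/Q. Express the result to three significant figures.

Mass balance around the secondary clarifier (neglecting effluent solids): R = X / (X_r − X) = 2720 / (8370 − 2720) = 0.4814.

R ≈ 0.481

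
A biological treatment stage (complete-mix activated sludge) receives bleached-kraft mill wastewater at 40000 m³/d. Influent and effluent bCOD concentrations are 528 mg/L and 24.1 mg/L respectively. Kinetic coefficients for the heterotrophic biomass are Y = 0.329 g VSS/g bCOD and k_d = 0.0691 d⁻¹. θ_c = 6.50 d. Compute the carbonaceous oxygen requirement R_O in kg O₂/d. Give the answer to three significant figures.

Y_obs = Y / (1 + k_d θ_c) = 0.329 / (1 + 0.0691 × 6.50) = 0.329 / 1.449 = 0.2270.
Substrate removed = Q·(S₀ − S) = 40000 m³/d × (528 − 24.1) g/m³ = 2.02×10^7 g/d = 20156 kg/d.
Biomass synthesised: P_X = Y_obs × 20156 = 4576 kg VSS/d.
Carbonaceous O₂ demand = substrate oxidised − cell-mass equivalent = 20156 − 1.42 × 4576 = 13658 kg O₂/d.

R_O ≈ 13700 kg O₂/d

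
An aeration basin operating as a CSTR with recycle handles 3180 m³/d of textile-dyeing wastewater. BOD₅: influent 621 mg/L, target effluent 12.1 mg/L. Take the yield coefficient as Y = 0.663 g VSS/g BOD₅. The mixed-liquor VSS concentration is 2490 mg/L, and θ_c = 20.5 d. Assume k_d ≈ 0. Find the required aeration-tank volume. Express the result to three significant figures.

V ≈ 10600 m³

Biomass mass balance (decay neglected): V·X = Y·Q·(S₀ − S)·θ_c, so V = 0.663 × 3180 × (621 − 12.1) × 20.5 / 2490 = 10569 m³.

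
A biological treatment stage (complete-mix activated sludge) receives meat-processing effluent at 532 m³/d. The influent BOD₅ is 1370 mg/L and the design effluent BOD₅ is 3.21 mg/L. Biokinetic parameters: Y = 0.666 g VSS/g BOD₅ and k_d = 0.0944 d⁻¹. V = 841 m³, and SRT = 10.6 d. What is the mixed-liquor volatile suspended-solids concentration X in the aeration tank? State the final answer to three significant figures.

X ≈ 3050 mg/L

X = Y·Q·ΔS·θ_c / [V·(1 + k_d θ_c)] = 0.666 × 532 × (1370 − 3.21) × 10.6 / [841 × (1 + 0.0944 × 10.6)] = 3051 mg/L.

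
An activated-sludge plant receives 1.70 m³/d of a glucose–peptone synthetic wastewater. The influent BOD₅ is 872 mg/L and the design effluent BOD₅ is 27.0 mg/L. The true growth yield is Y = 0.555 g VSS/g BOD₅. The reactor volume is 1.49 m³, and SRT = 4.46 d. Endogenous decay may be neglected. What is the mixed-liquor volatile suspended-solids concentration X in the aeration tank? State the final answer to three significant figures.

X ≈ 2390 mg/L

X = Y·Q·ΔS·θ_c / V = 0.555 × 1.70 × (872 − 27.0) × 4.46 / 1.49 = 2386 mg/L.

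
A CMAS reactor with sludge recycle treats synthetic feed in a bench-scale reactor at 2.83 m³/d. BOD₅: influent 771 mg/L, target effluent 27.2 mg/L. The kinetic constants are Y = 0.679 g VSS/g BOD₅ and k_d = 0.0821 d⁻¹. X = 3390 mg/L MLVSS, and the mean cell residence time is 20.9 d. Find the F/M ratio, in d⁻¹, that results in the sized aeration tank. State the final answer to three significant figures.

From the SRT design equation V = Y Q (S₀−S) θ_c / [X (1 + k_d θ_c)] = 0.679 × 2.83 × (771 − 27.2) × 20.9 / [3390 × (1 + 0.0821 × 20.9)] = 2.99×10^4 / 9207 = 3.244 m³.
F/M = applied load / biomass = Q·S₀/(V·X) = 2.83 × 771 / (3.244 × 3390) = 0.1984 d⁻¹.

F/M ≈ 0.198 d⁻¹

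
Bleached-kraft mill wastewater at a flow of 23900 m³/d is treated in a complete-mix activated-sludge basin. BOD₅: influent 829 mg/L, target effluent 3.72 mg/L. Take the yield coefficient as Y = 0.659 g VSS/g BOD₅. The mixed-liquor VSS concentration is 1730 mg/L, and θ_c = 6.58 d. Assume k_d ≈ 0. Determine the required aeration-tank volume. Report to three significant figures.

V ≈ 49400 m³

With k_d = 0 the design equation reduces to V = Y Q (S₀−S) θ_c / X = 0.659 × 23900 × (829 − 3.72) × 6.58 / 1730 = 49438 m³.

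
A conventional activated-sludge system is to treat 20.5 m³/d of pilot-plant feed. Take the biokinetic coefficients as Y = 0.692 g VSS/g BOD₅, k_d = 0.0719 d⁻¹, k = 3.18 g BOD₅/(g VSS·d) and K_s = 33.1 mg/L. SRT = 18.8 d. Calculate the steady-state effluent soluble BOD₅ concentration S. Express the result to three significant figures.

S ≈ 1.99 mg/L

Effluent substrate depends only on kinetics and SRT: S = K_s(1 + k_d θ_c) / [θ_c(Yk − k_d) − 1] = 33.1 × (1 + 0.0719 × 18.8) / [18.8 × (0.692 × 3.18 − 0.0719) − 1] = 77.84 / 39.02 = 1.995 mg/L.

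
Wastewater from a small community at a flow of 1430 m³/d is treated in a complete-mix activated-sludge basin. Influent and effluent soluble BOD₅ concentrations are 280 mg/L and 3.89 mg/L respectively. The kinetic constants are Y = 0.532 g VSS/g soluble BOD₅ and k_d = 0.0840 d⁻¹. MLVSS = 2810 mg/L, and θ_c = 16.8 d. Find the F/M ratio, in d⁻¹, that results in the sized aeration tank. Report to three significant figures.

F/M ≈ 0.274 d⁻¹

Rearranging the biomass balance for a CMAS with decay, V = Y·Q·ΔS·θ_c / [X·(1+k_d θ_c)] = 0.532 × 1430 × (280 − 3.89) × 16.8 / [2810 × (1 + 0.0840 × 16.8)] = 3.53×10^6 / 6775 = 520.8 m³.
F/M = Q·S₀ / (V·X) = 1430 × 280 / (520.8 × 2810) = 0.2736 g soluble BOD₅·(g VSS·d)⁻¹.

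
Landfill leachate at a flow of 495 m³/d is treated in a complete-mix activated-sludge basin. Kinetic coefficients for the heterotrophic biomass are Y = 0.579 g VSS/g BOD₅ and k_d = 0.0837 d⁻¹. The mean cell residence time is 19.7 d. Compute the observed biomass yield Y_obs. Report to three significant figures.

Y_obs ≈ 0.219 g VSS/g BOD₅

Observed yield with endogenous decay: Y_obs = Y / (1 + k_d·θ_c) = 0.579 / (1 + 0.0837 × 19.7) = 0.579 / 2.649 = 0.2186 g VSS/g BOD₅.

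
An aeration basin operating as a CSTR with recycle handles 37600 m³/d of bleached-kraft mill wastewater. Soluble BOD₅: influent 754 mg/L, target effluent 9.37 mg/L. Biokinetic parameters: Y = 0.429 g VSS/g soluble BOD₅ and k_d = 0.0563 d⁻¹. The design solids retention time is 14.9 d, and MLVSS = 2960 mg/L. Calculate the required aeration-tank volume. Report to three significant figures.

Steady-state biomass mass balance: V·X·(1 + k_d·θ_c) = Y·Q·(S₀ − S)·θ_c, so V = 0.429 × 37600 × (754 − 9.37) × 14.9 / [2960 × (1 + 0.0563 × 14.9)] = 1.79×10^8 / 5443 = 32880 m³.

V ≈ 32900 m³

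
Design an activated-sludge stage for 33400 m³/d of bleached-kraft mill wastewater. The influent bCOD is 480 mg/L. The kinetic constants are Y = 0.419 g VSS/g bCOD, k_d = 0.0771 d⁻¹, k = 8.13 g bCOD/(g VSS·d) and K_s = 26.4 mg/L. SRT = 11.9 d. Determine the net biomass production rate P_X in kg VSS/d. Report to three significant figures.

From the Monod/SRT balance for a CMAS, S = K_s·(1+k_d θ_c)/[θ_c·(Y k − k_d) − 1] = 26.4 × (1 + 0.0771 × 11.9) / [11.9 × (0.419 × 8.13 − 0.0771) − 1] = 50.62 / 38.62 = 1.311 mg/L.
Y_obs = Y / (1 + k_d θ_c) = 0.419 / (1 + 0.0771 × 11.9) = 0.419 / 1.917 = 0.2185.
Substrate removed = Q·(S₀ − S) = 33400 m³/d × (480 − 1.31) g/m³ = 1.6×10^7 g/d = 15988 kg/d.
P_X = Y_obs · Q(S₀ − S) = 0.2185 × 15988 = 3494 kg VSS/d.

P_X ≈ 3490 kg VSS/d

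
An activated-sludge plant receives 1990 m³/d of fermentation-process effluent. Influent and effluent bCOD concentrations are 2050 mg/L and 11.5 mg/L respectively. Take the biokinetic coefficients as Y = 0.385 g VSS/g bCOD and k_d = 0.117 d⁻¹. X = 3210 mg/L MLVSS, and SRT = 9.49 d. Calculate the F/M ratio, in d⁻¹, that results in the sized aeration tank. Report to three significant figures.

Rearranging the biomass balance for a CMAS with decay, V = Y·Q·ΔS·θ_c / [X·(1+k_d θ_c)] = 0.385 × 1990 × (2050 − 11.5) × 9.49 / [3210 × (1 + 0.117 × 9.49)] = 1.48×10^7 / 6774 = 2188 m³.
Food-to-microorganism ratio F/M = Q S₀ / (V X) = 1990 × 2050 / (2188 × 3210) = 0.5809 d⁻¹.

F/M ≈ 0.581 d⁻¹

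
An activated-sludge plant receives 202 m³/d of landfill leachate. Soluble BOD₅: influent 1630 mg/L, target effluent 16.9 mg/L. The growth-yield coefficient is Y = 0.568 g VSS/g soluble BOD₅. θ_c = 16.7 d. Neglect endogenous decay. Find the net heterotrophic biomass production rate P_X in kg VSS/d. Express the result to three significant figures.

With endogenous decay neglected, the observed yield equals the true yield: Y_obs = Y = 0.568 g VSS/g soluble BOD₅.
Q·(S₀ − S) = 202 × (1630 − 16.9) × 10⁻³ = 325.8 kg/d removed.
So the net sludge growth is P_X = 0.5680 × 325.8 = 185.1 kg VSS/d.

P_X ≈ 185 kg VSS/d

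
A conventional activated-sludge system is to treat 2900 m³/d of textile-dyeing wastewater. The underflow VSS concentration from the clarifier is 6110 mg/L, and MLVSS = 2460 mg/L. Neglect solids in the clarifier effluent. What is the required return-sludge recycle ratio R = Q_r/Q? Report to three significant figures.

R ≈ 0.674

Solids balance on the clarifier gives (1+R)X = R·X_r, so R = X/(X_r − X) = 2460 / (6110 − 2460) = 0.6740.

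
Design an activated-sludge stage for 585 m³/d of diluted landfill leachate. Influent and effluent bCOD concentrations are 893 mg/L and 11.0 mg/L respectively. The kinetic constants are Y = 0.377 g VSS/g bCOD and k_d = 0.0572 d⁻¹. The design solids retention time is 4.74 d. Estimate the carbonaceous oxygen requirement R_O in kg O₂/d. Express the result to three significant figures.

R_O ≈ 299 kg O₂/d

Y_obs = Y / (1 + k_d θ_c) = 0.377 / (1 + 0.0572 × 4.74) = 0.377 / 1.271 = 0.2966.
Mass of bCOD removed per day: Q(S₀ − S) = 585 × 882.0 g/m³ = 516.0 kg/d.
P_X = Y_obs·Q·(S₀ − S) = 0.2966 × 516.0 = 153.0 kg VSS/d.
R_O = Q·(S₀ − S) − 1.42·P_X = 516.0 − 1.42 × 153.0 = 298.7 kg O₂/d.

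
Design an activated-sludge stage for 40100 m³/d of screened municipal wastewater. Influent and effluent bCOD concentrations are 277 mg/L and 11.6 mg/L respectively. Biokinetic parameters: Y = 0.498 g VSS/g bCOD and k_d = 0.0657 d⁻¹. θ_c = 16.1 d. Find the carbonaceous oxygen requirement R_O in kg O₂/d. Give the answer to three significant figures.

R_O ≈ 6990 kg O₂/d

Observed yield with endogenous decay: Y_obs = Y / (1 + k_d·θ_c) = 0.498 / (1 + 0.0657 × 16.1) = 0.498 / 2.058 = 0.2420 g VSS/g bCOD.
Q·(S₀ − S) = 40100 × (277 − 11.6) × 10⁻³ = 10643 kg/d removed.
Biomass synthesised: P_X = Y_obs × 10643 = 2576 kg VSS/d.
R_O = Q·ΔS − 1.42 P_X = 10643 − 3657 = 6985 kg O₂/d.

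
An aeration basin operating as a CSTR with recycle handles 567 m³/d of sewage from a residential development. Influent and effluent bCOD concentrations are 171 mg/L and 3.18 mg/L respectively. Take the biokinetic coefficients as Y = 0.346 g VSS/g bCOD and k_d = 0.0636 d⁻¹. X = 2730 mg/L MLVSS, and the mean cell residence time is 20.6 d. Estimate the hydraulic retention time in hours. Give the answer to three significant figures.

Rearranging the biomass balance for a CMAS with decay, V = Y·Q·ΔS·θ_c / [X·(1+k_d θ_c)] = 0.346 × 567 × (171 − 3.18) × 20.6 / [2730 × (1 + 0.0636 × 20.6)] = 6.78×10^5 / 6307 = 107.5 m³.
Hydraulic retention time τ = V/Q = 107.5 / 567 = 0.1897 d = 4.552 h.

τ ≈ 4.55 h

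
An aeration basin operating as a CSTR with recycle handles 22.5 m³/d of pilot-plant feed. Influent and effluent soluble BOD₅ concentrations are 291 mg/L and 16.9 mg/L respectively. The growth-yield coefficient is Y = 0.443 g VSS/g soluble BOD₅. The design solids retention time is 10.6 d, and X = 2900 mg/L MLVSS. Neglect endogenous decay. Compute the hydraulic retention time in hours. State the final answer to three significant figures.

τ ≈ 10.7 h

V·X = Y·Q·ΔS·θ_c gives V = 0.443 × 22.5 × (291 − 16.9) × 10.6 / 2900 = 9.986 m³.
τ = V/Q = 9.986/22.5 = 0.4438 d, or 10.65 h.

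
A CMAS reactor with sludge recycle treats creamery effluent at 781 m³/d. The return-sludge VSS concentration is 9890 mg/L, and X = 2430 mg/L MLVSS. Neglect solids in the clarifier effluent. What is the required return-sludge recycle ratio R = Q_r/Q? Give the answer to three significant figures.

R = Q_r/Q = X/(X_r − X) = 2430 / (9890 − 2430) = 0.3257.

R ≈ 0.326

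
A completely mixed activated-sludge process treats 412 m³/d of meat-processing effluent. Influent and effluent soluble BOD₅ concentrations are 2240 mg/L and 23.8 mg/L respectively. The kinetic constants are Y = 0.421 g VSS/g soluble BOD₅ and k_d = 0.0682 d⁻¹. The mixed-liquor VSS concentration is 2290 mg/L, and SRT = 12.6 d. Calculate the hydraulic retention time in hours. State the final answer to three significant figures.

τ ≈ 66.3 h

Rearranging the biomass balance for a CMAS with decay, V = Y·Q·ΔS·θ_c / [X·(1+k_d θ_c)] = 0.421 × 412 × (2240 − 23.8) × 12.6 / [2290 × (1 + 0.0682 × 12.6)] = 4.84×10^6 / 4258 = 1138 m³.
HRT = V/Q = 1138 m³ / 412 m³·d⁻¹ = 2.761 d × 24 = 66.26 h.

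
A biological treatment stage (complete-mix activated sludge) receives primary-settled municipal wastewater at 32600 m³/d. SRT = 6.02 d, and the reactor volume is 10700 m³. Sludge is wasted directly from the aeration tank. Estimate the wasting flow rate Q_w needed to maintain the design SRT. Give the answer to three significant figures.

Q_w ≈ 1780 m³/d

With mixed-liquor wasting, θ_c = V/Q_w, so Q_w = V/θ_c = 10700/6.02 = 1777 m³/d.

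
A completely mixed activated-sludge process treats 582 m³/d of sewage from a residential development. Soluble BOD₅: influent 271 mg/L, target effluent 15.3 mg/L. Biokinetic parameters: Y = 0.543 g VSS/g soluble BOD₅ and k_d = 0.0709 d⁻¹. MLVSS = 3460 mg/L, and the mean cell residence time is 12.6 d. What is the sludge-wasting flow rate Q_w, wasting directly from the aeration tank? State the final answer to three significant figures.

Q_w ≈ 12.3 m³/d

Rearranging the biomass balance for a CMAS with decay, V = Y·Q·ΔS·θ_c / [X·(1+k_d θ_c)] = 0.543 × 582 × (271 − 15.3) × 12.6 / [3460 × (1 + 0.0709 × 12.6)] = 1.02×10^6 / 6551 = 155.4 m³.
Wasting from the aeration tank: Q_w = V / θ_c = 155.4 / 12.6 = 12.34 m³/d.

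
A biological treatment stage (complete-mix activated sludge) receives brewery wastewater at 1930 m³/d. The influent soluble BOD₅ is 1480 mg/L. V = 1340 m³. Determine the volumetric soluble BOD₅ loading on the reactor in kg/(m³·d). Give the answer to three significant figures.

Applied soluble BOD₅ load per unit volume = Q·S₀/V = (1930 × 1480/1000)/1340 = 2.132 kg soluble BOD₅·m⁻³·d⁻¹.

L_v ≈ 2.13 kg soluble BOD₅/(m³·d)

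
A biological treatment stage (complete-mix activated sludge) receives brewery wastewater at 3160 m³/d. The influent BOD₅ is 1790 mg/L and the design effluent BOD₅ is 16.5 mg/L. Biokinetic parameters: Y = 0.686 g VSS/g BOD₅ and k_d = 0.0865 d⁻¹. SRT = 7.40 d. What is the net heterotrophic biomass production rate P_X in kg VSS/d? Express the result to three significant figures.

P_X ≈ 2340 kg VSS/d

The observed yield is Y_obs = Y/(1 + k_d·θ_c) = 0.686 / (1 + 0.0865 × 7.40) = 0.686 / 1.640 = 0.4183 g VSS per g BOD₅ removed.
Mass of BOD₅ removed per day: Q(S₀ − S) = 3160 × 1774 g/m³ = 5604 kg/d.
So the net sludge growth is P_X = 0.4183 × 5604 = 2344 kg VSS/d.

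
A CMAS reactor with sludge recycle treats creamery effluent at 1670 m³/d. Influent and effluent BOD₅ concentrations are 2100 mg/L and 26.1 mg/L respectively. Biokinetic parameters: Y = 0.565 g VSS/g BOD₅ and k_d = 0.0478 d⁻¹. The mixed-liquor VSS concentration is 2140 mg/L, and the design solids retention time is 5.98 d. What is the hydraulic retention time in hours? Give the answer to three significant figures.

τ ≈ 61.1 h

From the SRT design equation V = Y Q (S₀−S) θ_c / [X (1 + k_d θ_c)] = 0.565 × 1670 × (2100 − 26.1) × 5.98 / [2140 × (1 + 0.0478 × 5.98)] = 1.17×10^7 / 2752 = 4253 m³.
Hydraulic retention time τ = V/Q = 4253 / 1670 = 2.546 d = 61.11 h.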